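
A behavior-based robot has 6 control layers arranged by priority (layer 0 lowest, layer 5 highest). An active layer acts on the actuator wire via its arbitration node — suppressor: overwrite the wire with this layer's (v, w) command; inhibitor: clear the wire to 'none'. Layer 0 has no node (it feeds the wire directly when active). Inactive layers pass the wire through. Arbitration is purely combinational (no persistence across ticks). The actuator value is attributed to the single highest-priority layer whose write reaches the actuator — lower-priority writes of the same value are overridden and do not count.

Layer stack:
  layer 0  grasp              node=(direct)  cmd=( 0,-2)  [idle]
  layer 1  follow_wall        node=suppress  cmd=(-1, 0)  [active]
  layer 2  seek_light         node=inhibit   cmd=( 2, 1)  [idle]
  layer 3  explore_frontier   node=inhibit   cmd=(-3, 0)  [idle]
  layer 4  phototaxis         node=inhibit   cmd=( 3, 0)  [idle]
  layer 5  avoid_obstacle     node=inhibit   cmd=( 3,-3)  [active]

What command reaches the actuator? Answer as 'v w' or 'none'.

none

L0 grasp: idle → wire = none
L1 follow_wall: active, suppressor → wire = (-1, 0)
L2 seek_light: idle → wire stays (-1, 0)
L3 explore_frontier: idle → wire stays (-1, 0)
L4 phototaxis: idle → wire stays (-1, 0)
L5 avoid_obstacle: active, inhibitor → wire = none
actuator = none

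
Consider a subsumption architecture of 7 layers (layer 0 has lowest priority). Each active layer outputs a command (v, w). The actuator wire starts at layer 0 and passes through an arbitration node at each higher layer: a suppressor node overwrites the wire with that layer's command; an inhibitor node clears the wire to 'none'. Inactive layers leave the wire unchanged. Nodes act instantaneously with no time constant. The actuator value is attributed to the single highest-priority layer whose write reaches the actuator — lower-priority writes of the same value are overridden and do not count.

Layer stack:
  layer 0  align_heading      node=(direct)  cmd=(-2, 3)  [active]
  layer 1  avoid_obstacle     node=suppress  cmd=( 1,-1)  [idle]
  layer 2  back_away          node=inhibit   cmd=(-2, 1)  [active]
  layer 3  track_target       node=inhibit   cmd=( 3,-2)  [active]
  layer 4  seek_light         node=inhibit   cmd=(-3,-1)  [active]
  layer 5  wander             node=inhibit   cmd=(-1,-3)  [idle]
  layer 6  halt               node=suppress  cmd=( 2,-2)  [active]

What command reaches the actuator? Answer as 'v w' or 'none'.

layer 0 (align_heading) active — direct: (-2, 3)
layer 1 (avoid_obstacle) idle — unchanged: (-2, 3)
layer 2 (back_away) active — inhibits: none
layer 3 (track_target) active — inhibits: none
layer 4 (seek_light) active — inhibits: none
layer 5 (wander) idle — unchanged: none
layer 6 (halt) active — suppresses: (2, -2)
→ actuator (2, -2)

2 -2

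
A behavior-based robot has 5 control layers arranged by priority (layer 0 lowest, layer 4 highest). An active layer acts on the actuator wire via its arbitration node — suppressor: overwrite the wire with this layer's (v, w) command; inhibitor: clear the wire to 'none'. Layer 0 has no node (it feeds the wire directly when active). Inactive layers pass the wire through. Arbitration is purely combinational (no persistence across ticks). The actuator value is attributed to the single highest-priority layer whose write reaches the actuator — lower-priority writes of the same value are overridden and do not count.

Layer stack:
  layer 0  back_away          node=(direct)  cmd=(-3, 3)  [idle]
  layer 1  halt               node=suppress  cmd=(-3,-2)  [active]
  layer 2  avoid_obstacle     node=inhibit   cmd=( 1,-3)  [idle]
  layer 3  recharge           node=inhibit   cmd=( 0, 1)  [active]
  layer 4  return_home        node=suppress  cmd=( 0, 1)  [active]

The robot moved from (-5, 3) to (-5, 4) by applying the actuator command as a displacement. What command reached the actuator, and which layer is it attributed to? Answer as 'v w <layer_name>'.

displacement = (-5, 4) − (-5, 3) = (0, 1)
[0] back_away off; wire := none
[1] halt on (suppress); wire := (-3, -2)
[2] avoid_obstacle off; pass (-3, -2)
[3] recharge on (inhibit); wire := none
[4] return_home on (suppress); wire := (0, 1)
output (0, 1) — from layer 4 (return_home)

0 1 return_home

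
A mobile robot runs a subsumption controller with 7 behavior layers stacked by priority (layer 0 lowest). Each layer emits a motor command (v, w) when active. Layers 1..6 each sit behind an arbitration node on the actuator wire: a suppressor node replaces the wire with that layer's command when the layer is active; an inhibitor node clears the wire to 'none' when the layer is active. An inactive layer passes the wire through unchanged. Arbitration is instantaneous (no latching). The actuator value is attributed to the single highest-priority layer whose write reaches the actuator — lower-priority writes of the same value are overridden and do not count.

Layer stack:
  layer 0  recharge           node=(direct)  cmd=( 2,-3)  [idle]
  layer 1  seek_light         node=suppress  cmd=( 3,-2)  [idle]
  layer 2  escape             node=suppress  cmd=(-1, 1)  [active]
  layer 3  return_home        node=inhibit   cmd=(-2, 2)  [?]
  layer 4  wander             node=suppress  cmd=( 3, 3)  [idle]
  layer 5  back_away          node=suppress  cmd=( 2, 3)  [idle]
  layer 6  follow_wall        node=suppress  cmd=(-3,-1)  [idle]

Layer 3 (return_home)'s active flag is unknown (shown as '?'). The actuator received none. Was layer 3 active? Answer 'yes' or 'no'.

yes

If layer 3 is active=yes:
  actuator would be none
If layer 3 is active=no:
  actuator would be (-1, 1)
Observed none, so layer 3 was active.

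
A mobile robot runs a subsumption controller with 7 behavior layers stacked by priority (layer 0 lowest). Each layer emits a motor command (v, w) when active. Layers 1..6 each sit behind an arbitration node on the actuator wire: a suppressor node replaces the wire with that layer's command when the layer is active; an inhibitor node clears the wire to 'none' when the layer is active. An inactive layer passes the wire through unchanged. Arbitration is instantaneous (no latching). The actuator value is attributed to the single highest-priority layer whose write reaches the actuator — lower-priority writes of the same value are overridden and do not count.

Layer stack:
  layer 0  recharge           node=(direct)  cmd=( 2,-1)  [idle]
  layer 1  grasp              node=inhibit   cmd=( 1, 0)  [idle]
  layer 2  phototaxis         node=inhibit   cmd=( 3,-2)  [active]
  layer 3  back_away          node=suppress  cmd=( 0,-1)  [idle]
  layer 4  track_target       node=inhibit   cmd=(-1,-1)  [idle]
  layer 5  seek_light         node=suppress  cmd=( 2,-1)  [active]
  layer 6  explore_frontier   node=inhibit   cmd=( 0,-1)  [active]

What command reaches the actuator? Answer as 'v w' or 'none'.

none

[0] recharge off; wire := none
[1] grasp off; pass none
[2] phototaxis on (inhibit); wire := none
[3] back_away off; pass none
[4] track_target off; pass none
[5] seek_light on (suppress); wire := (2, -1)
[6] explore_frontier on (inhibit); wire := none
output none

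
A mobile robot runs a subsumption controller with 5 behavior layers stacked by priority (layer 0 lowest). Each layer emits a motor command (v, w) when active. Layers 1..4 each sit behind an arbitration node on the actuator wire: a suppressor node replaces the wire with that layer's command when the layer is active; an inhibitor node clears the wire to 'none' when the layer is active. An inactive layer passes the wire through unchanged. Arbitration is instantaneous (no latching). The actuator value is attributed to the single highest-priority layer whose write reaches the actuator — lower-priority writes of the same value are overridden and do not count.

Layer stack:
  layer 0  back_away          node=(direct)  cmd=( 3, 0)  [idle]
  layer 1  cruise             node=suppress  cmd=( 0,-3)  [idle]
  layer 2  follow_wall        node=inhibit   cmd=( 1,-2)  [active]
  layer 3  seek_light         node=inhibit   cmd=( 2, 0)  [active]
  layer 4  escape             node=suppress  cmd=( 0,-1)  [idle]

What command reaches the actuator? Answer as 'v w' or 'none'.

none

layer 0 (back_away) idle — none
layer 1 (cruise) idle — unchanged: none
layer 2 (follow_wall) active — inhibits: none
layer 3 (seek_light) active — inhibits: none
layer 4 (escape) idle — unchanged: none
→ actuator none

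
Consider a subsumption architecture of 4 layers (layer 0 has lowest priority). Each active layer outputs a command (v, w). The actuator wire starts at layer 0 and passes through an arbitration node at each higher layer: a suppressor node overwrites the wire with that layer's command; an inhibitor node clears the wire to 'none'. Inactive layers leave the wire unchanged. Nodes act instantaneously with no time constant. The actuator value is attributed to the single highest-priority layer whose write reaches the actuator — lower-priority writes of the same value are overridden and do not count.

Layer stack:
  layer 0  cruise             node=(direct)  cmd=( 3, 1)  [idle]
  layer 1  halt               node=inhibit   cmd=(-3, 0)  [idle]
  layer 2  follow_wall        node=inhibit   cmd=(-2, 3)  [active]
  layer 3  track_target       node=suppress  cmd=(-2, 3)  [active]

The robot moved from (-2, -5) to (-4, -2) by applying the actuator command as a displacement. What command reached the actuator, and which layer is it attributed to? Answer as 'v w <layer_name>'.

displacement = (-4, -2) − (-2, -5) = (-2, 3)
[0] cruise off; wire := none
[1] halt off; pass none
[2] follow_wall on (inhibit); wire := none
[3] track_target on (suppress); wire := (-2, 3)
output (-2, 3) — from layer 3 (track_target)

-2 3 track_target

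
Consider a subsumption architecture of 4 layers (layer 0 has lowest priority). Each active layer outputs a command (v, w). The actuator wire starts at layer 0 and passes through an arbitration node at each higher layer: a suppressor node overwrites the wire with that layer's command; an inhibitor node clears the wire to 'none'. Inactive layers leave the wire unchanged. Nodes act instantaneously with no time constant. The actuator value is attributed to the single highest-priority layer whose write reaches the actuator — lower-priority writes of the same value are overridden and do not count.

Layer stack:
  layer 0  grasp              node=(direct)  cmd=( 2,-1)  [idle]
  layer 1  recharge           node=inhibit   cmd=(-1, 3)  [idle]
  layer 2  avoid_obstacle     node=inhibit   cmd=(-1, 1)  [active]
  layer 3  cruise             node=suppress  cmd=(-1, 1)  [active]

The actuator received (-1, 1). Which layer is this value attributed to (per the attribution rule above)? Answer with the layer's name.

[0] grasp off; wire := none
[1] recharge off; pass none
[2] avoid_obstacle on (inhibit); wire := none
[3] cruise on (suppress); wire := (-1, 1)
output (-1, 1)
last writer: layer 3 = cruise

cruise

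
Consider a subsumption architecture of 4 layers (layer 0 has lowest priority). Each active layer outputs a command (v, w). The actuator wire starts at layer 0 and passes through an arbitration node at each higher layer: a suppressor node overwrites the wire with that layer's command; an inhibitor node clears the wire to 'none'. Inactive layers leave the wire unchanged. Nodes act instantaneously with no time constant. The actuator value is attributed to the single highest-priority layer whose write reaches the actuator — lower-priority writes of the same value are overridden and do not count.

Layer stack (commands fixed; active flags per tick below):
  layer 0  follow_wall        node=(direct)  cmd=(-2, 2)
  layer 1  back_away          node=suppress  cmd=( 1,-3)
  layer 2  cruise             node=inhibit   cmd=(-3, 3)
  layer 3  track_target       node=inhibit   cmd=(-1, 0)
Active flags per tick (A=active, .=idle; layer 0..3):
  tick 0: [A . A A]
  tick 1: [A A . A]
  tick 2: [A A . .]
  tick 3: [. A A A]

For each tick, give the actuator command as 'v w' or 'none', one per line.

none
none
1 -3
none

tick 0:
  L0 follow_wall: active, feeds wire = (-2, 2)
  L1 back_away: idle → wire stays (-2, 2)
  L2 cruise: active, inhibitor → wire = none
  L3 track_target: active, inhibitor → wire = none
  actuator = none
tick 1:
  L0 follow_wall: active, feeds wire = (-2, 2)
  L1 back_away: active, suppressor → wire = (1, -3)
  L2 cruise: idle → wire stays (1, -3)
  L3 track_target: active, inhibitor → wire = none
  actuator = none
tick 2:
  L0 follow_wall: active, feeds wire = (-2, 2)
  L1 back_away: active, suppressor → wire = (1, -3)
  L2 cruise: idle → wire stays (1, -3)
  L3 track_target: idle → wire stays (1, -3)
  actuator = (1, -3)
tick 3:
  L0 follow_wall: idle → wire = none
  L1 back_away: active, suppressor → wire = (1, -3)
  L2 cruise: active, inhibitor → wire = none
  L3 track_target: active, inhibitor → wire = none
  actuator = none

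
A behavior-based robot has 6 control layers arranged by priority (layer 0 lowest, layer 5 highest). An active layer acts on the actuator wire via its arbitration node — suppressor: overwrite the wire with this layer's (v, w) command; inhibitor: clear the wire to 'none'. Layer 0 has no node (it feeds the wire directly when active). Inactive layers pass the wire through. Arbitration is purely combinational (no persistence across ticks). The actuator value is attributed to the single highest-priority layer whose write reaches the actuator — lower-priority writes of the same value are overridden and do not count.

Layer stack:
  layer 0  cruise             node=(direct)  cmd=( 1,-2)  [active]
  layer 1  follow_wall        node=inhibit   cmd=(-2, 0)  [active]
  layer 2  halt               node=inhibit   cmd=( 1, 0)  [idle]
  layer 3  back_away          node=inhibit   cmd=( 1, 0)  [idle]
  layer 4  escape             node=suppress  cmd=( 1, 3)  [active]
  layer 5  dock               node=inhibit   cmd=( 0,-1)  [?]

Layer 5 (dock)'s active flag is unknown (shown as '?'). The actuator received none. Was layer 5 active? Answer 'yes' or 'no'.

If layer 5 is active=yes:
  actuator would be none
If layer 5 is active=no:
  actuator would be (1, 3)
Observed none, so layer 5 was active.

yes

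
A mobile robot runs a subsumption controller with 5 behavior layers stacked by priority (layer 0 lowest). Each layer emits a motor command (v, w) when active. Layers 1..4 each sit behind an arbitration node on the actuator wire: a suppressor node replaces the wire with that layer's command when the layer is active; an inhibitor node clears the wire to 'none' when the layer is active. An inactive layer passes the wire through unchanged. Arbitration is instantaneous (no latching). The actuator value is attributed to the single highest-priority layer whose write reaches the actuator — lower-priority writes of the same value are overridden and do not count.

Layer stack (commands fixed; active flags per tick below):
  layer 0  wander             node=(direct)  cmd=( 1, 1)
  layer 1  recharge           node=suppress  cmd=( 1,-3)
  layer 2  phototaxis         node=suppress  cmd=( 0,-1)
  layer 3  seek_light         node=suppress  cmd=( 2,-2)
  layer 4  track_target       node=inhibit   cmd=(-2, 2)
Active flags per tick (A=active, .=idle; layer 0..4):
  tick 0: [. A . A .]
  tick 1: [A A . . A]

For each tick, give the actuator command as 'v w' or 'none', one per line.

tick 0:
  [0] wander off; wire := none
  [1] recharge on (suppress); wire := (1, -3)
  [2] phototaxis off; pass (1, -3)
  [3] seek_light on (suppress); wire := (2, -2)
  [4] track_target off; pass (2, -2)
  output (2, -2)
tick 1:
  [0] wander on; wire := (1, 1)
  [1] recharge on (suppress); wire := (1, -3)
  [2] phototaxis off; pass (1, -3)
  [3] seek_light off; pass (1, -3)
  [4] track_target on (inhibit); wire := none
  output none

2 -2
none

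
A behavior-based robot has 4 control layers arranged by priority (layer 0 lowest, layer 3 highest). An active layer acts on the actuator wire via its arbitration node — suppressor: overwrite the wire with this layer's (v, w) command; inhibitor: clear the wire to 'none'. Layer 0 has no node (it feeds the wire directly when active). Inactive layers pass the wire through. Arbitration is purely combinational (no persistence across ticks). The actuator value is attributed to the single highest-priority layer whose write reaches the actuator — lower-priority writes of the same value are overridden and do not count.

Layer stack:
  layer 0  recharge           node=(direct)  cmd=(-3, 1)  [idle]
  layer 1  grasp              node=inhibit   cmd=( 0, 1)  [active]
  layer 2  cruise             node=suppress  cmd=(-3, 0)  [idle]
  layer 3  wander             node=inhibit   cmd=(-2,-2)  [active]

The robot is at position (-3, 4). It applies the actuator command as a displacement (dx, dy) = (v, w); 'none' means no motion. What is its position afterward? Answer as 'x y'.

[0] recharge off; wire := none
[1] grasp on (inhibit); wire := none
[2] cruise off; pass none
[3] wander on (inhibit); wire := none
output none
position: (-3, 4) + none = (-3, 4)

-3 4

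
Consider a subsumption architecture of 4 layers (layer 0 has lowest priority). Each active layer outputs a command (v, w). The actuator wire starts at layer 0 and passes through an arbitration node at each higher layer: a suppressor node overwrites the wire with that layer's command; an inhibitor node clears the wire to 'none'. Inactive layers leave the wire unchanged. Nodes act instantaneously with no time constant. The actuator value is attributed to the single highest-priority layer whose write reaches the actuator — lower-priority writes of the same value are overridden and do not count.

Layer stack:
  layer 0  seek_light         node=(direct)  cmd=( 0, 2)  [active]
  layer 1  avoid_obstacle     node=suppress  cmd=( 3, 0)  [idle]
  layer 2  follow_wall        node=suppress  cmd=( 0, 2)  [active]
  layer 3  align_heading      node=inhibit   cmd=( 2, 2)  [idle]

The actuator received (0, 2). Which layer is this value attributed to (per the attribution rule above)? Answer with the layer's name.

L0 seek_light: active, feeds wire = (0, 2)
L1 avoid_obstacle: idle → wire stays (0, 2)
L2 follow_wall: active, suppressor → wire = (0, 2)
L3 align_heading: idle → wire stays (0, 2)
actuator = (0, 2)
last writer: layer 2 = follow_wall

follow_wall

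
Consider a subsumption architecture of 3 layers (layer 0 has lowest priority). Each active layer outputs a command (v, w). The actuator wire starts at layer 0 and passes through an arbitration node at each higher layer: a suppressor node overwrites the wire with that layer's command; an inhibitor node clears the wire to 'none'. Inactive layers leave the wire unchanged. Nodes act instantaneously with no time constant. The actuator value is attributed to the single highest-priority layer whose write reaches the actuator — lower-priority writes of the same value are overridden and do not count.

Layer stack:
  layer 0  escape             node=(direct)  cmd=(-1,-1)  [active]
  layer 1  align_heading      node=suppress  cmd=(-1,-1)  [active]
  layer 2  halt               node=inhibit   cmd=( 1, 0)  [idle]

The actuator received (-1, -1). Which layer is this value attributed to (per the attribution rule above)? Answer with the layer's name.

align_heading

[0] escape on; wire := (-1, -1)
[1] align_heading on (suppress); wire := (-1, -1)
[2] halt off; pass (-1, -1)
output (-1, -1)
last writer: layer 1 = align_heading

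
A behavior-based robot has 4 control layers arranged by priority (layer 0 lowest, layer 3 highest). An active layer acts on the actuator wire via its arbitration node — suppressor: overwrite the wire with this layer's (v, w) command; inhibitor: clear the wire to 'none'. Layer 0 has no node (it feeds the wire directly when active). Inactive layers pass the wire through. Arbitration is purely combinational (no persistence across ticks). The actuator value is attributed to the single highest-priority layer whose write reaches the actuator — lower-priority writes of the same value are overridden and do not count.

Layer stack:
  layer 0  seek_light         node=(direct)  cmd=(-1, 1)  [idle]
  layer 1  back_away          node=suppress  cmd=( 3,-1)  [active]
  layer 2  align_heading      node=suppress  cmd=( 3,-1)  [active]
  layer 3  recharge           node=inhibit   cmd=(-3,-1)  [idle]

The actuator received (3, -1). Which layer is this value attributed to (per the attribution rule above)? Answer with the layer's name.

align_heading

layer 0 (seek_light) idle — none
layer 1 (back_away) active — suppresses: (3, -1)
layer 2 (align_heading) active — suppresses: (3, -1)
layer 3 (recharge) idle — unchanged: (3, -1)
→ actuator (3, -1)
last writer: layer 2 = align_heading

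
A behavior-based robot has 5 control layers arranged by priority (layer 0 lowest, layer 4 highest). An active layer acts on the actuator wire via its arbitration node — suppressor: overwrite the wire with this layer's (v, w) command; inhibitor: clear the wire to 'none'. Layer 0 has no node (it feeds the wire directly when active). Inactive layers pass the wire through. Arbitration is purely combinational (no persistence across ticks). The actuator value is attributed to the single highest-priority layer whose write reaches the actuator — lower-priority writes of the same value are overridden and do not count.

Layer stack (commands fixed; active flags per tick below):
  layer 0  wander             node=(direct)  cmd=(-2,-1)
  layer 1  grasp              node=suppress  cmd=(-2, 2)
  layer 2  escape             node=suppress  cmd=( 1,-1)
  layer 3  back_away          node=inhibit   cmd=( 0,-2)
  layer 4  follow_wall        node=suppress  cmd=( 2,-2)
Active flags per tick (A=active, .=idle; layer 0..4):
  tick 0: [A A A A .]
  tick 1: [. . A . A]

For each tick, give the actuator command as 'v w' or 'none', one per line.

tick 0:
  [0] wander on; wire := (-2, -1)
  [1] grasp on (suppress); wire := (-2, 2)
  [2] escape on (suppress); wire := (1, -1)
  [3] back_away on (inhibit); wire := none
  [4] follow_wall off; pass none
  output none
tick 1:
  [0] wander off; wire := none
  [1] grasp off; pass none
  [2] escape on (suppress); wire := (1, -1)
  [3] back_away off; pass (1, -1)
  [4] follow_wall on (suppress); wire := (2, -2)
  output (2, -2)

none
2 -2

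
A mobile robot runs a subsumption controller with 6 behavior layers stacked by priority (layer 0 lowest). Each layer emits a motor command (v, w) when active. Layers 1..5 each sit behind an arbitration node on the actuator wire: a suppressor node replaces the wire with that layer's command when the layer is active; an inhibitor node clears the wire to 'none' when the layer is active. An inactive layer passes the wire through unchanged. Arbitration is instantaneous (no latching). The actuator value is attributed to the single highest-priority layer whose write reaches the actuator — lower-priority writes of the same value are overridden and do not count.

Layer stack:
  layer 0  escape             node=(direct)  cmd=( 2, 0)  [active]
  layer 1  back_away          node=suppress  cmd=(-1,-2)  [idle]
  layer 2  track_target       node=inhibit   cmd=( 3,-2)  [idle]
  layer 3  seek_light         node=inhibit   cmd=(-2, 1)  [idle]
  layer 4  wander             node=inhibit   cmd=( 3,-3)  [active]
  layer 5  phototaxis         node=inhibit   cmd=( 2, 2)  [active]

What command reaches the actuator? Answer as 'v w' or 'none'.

none

layer 0 (escape) active — direct: (2, 0)
layer 1 (back_away) idle — unchanged: (2, 0)
layer 2 (track_target) idle — unchanged: (2, 0)
layer 3 (seek_light) idle — unchanged: (2, 0)
layer 4 (wander) active — inhibits: none
layer 5 (phototaxis) active — inhibits: none
→ actuator none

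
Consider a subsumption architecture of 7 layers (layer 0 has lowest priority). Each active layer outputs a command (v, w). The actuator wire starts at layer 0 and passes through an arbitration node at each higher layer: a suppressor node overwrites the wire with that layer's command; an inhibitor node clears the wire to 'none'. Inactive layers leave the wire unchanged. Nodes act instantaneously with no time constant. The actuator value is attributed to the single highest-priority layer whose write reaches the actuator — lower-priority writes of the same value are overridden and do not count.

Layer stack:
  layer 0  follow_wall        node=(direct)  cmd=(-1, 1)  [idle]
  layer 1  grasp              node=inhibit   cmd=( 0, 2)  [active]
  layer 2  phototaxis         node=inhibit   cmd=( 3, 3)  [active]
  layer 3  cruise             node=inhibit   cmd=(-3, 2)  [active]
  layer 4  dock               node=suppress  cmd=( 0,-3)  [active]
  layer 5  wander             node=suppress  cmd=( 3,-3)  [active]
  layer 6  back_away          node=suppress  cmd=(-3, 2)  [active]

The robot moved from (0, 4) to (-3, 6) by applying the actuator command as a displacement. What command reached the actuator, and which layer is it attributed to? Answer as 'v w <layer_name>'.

-3 2 back_away

displacement = (-3, 6) − (0, 4) = (-3, 2)
L0 follow_wall: idle → wire = none
L1 grasp: active, inhibitor → wire = none
L2 phototaxis: active, inhibitor → wire = none
L3 cruise: active, inhibitor → wire = none
L4 dock: active, suppressor → wire = (0, -3)
L5 wander: active, suppressor → wire = (3, -3)
L6 back_away: active, suppressor → wire = (-3, 2)
actuator = (-3, 2) — from layer 6 (back_away)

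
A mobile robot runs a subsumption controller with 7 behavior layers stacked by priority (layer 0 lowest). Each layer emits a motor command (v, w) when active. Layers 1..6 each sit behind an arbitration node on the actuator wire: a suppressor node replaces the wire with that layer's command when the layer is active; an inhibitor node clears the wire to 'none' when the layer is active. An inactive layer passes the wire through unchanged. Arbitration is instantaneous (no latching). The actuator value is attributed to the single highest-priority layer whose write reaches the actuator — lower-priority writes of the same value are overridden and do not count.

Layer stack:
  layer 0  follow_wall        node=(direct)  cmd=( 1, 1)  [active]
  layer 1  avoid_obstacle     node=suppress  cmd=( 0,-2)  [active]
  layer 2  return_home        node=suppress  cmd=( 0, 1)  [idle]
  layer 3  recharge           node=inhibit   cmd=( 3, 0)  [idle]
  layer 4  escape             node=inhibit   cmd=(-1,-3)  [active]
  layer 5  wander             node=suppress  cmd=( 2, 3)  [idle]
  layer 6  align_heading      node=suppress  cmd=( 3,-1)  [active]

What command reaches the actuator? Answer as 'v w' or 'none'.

3 -1

[0] follow_wall on; wire := (1, 1)
[1] avoid_obstacle on (suppress); wire := (0, -2)
[2] return_home off; pass (0, -2)
[3] recharge off; pass (0, -2)
[4] escape on (inhibit); wire := none
[5] wander off; pass none
[6] align_heading on (suppress); wire := (3, -1)
output (3, -1)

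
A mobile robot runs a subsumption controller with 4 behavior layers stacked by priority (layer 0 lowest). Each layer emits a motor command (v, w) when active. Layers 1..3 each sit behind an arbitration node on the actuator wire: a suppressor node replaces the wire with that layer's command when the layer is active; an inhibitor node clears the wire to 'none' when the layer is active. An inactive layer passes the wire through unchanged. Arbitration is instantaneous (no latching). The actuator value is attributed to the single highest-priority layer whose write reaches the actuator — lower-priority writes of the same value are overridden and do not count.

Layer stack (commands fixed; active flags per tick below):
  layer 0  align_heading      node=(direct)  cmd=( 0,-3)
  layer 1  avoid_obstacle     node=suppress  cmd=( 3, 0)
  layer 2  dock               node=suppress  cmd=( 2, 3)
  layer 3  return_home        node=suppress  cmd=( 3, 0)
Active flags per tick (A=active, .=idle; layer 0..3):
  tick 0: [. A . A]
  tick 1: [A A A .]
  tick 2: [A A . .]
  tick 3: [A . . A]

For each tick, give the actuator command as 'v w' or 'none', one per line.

tick 0:
  L0 align_heading: idle → wire = none
  L1 avoid_obstacle: active, suppressor → wire = (3, 0)
  L2 dock: idle → wire stays (3, 0)
  L3 return_home: active, suppressor → wire = (3, 0)
  actuator = (3, 0)
tick 1:
  L0 align_heading: active, feeds wire = (0, -3)
  L1 avoid_obstacle: active, suppressor → wire = (3, 0)
  L2 dock: active, suppressor → wire = (2, 3)
  L3 return_home: idle → wire stays (2, 3)
  actuator = (2, 3)
tick 2:
  L0 align_heading: active, feeds wire = (0, -3)
  L1 avoid_obstacle: active, suppressor → wire = (3, 0)
  L2 dock: idle → wire stays (3, 0)
  L3 return_home: idle → wire stays (3, 0)
  actuator = (3, 0)
tick 3:
  L0 align_heading: active, feeds wire = (0, -3)
  L1 avoid_obstacle: idle → wire stays (0, -3)
  L2 dock: idle → wire stays (0, -3)
  L3 return_home: active, suppressor → wire = (3, 0)
  actuator = (3, 0)

3 0
2 3
3 0
3 0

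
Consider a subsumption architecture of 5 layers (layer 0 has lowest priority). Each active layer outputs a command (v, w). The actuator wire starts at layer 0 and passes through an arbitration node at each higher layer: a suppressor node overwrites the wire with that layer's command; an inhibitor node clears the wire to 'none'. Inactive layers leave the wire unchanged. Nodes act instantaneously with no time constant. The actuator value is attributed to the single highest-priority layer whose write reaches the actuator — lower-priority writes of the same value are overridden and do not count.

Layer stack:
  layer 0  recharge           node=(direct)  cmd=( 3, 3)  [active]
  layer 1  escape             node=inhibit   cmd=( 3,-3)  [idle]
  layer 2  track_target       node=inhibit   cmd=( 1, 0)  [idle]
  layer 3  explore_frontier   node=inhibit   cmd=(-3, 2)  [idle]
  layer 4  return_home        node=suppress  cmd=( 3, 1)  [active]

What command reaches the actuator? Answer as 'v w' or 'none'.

3 1

L0 recharge: active, feeds wire = (3, 3)
L1 escape: idle → wire stays (3, 3)
L2 track_target: idle → wire stays (3, 3)
L3 explore_frontier: idle → wire stays (3, 3)
L4 return_home: active, suppressor → wire = (3, 1)
actuator = (3, 1)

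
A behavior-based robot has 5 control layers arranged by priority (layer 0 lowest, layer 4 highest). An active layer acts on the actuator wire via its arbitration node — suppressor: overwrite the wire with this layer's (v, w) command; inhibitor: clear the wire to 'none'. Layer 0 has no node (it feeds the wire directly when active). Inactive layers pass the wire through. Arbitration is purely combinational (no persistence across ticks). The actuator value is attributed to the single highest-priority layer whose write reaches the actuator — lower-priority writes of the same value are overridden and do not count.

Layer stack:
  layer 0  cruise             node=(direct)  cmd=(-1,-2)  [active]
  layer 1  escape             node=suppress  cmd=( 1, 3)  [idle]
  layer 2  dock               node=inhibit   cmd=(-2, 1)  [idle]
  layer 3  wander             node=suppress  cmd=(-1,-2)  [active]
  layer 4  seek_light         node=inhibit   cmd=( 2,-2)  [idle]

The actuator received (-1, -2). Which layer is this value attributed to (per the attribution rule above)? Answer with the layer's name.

L0 cruise: active, feeds wire = (-1, -2)
L1 escape: idle → wire stays (-1, -2)
L2 dock: idle → wire stays (-1, -2)
L3 wander: active, suppressor → wire = (-1, -2)
L4 seek_light: idle → wire stays (-1, -2)
actuator = (-1, -2)
last writer: layer 3 = wander

wander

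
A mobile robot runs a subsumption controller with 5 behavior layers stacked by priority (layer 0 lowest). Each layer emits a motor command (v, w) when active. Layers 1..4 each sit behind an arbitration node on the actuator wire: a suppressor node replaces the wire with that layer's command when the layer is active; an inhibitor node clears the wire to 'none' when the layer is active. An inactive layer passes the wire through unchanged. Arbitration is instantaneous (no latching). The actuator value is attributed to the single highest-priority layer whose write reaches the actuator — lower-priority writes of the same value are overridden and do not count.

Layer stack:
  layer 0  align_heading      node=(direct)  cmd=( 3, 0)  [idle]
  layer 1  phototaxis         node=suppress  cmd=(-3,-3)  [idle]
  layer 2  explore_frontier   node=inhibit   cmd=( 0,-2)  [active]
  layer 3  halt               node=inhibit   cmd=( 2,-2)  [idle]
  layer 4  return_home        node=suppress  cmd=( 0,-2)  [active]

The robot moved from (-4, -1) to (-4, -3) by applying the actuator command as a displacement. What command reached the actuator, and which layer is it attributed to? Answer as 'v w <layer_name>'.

displacement = (-4, -3) − (-4, -1) = (0, -2)
layer 0 (align_heading) idle — none
layer 1 (phototaxis) idle — unchanged: none
layer 2 (explore_frontier) active — inhibits: none
layer 3 (halt) idle — unchanged: none
layer 4 (return_home) active — suppresses: (0, -2)
→ actuator (0, -2) — from layer 4 (return_home)

0 -2 return_home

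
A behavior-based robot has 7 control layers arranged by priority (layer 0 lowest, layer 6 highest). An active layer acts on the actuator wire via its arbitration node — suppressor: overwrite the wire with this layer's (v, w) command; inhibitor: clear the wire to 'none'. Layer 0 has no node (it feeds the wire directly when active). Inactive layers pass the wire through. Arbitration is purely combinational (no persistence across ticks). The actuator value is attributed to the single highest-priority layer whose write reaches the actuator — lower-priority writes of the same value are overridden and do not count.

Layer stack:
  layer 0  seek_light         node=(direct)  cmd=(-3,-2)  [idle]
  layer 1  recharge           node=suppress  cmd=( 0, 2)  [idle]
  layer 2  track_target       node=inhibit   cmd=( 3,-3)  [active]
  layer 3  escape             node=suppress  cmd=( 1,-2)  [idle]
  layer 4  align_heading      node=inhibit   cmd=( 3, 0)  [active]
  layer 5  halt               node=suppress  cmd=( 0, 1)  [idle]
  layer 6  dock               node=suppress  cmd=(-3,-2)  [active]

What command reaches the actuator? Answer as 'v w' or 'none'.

-3 -2

L0 seek_light: idle → wire = none
L1 recharge: idle → wire stays none
L2 track_target: active, inhibitor → wire = none
L3 escape: idle → wire stays none
L4 align_heading: active, inhibitor → wire = none
L5 halt: idle → wire stays none
L6 dock: active, suppressor → wire = (-3, -2)
actuator = (-3, -2)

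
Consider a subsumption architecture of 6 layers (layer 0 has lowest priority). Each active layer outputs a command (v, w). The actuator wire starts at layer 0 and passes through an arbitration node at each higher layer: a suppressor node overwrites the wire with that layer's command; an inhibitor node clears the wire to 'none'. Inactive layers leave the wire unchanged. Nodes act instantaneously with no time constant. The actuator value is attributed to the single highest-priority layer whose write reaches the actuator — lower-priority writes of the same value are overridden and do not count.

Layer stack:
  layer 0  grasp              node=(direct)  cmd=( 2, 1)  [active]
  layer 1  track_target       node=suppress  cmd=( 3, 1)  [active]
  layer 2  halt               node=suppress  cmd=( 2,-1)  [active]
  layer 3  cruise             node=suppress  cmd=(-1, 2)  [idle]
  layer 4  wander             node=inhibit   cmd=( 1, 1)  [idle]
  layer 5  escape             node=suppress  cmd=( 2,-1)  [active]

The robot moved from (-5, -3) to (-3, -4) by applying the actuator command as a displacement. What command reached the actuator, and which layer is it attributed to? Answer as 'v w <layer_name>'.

displacement = (-3, -4) − (-5, -3) = (2, -1)
layer 0 (grasp) active — direct: (2, 1)
layer 1 (track_target) active — suppresses: (3, 1)
layer 2 (halt) active — suppresses: (2, -1)
layer 3 (cruise) idle — unchanged: (2, -1)
layer 4 (wander) idle — unchanged: (2, -1)
layer 5 (escape) active — suppresses: (2, -1)
→ actuator (2, -1) — from layer 5 (escape)

2 -1 escape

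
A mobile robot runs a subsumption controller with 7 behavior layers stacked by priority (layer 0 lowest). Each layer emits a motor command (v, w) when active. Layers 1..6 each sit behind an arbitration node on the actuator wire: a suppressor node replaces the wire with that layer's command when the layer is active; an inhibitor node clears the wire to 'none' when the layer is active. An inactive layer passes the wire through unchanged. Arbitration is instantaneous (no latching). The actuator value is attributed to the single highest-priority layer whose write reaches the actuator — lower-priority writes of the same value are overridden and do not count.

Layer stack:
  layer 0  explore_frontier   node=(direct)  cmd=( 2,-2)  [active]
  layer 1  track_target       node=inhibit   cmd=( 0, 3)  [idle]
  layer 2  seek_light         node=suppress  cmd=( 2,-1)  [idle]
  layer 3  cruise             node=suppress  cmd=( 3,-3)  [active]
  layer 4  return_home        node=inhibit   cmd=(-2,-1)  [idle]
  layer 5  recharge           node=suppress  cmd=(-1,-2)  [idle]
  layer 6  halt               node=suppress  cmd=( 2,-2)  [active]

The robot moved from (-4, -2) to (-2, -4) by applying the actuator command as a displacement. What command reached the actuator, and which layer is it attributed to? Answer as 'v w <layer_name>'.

2 -2 halt

displacement = (-2, -4) − (-4, -2) = (2, -2)
[0] explore_frontier on; wire := (2, -2)
[1] track_target off; pass (2, -2)
[2] seek_light off; pass (2, -2)
[3] cruise on (suppress); wire := (3, -3)
[4] return_home off; pass (3, -3)
[5] recharge off; pass (3, -3)
[6] halt on (suppress); wire := (2, -2)
output (2, -2) — from layer 6 (halt)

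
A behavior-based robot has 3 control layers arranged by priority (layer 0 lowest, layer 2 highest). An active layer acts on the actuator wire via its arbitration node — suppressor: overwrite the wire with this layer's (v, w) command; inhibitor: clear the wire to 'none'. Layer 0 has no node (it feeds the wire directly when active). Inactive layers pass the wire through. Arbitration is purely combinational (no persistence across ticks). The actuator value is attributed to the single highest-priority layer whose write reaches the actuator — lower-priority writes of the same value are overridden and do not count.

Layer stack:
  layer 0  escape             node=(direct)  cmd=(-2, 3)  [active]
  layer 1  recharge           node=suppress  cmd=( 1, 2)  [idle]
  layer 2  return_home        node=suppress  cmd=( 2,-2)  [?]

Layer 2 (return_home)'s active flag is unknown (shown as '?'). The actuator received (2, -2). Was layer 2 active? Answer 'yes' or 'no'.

If layer 2 is active=yes:
  actuator would be (2, -2)
If layer 2 is active=no:
  actuator would be (-2, 3)
Observed (2, -2), so layer 2 was active.

yes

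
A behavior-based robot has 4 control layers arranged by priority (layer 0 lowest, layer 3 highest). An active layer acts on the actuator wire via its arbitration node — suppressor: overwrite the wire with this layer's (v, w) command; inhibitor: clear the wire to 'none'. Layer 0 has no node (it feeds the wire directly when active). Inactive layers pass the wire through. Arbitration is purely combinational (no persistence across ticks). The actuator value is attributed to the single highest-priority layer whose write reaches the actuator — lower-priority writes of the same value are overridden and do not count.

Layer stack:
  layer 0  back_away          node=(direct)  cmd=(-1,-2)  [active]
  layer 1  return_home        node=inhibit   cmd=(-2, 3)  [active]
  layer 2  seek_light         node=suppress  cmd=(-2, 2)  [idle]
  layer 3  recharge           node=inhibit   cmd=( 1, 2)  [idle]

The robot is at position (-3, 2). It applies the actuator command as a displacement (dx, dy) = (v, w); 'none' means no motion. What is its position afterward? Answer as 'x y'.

-3 2

L0 back_away: active, feeds wire = (-1, -2)
L1 return_home: active, inhibitor → wire = none
L2 seek_light: idle → wire stays none
L3 recharge: idle → wire stays none
actuator = none
position: (-3, 2) + none = (-3, 2)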